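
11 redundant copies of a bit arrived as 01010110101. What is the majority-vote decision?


Ones: 6 out of 11
Threshold: 6

1 (6/11 voted 1)


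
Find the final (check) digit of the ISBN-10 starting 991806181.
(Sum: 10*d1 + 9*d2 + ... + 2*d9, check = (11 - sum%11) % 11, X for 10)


Weighted sum: 295
295 mod 11 = 9

Check digit: 2


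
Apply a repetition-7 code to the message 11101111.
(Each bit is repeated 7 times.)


Each bit -> 7 copies

11111111111111111111100000001111111111111111111111111111


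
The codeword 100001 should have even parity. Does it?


Number of 1s: 2

Yes, parity is correct (2 ones)


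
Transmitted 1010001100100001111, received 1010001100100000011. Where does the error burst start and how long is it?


XOR: 0000000000000001100

Burst at position 15, length 2


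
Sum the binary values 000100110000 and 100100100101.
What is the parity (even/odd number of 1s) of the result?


000100110000 = 304
100100100101 = 2341
Sum = 2645 = 101001010101
1s count = 6

even parity (6 ones in 101001010101)


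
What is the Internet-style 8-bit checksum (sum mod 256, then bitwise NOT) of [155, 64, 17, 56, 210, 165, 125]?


Sum = 792 mod 256 = 24
Complement = 231

231


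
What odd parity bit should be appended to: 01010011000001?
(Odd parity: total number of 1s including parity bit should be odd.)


Number of 1s in data: 5
Parity bit: 0

0


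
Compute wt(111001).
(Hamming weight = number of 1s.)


Counting 1s in 111001

4


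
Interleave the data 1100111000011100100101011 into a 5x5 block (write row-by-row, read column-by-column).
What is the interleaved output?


Matrix:
  11001
  11000
  01110
  01001
  01011
Read columns: 1100011111001000010110011

1100011111001000010110011


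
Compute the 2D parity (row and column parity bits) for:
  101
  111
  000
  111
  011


Row parities: 01010
Column parities: 110

Row P: 01010, Col P: 110, Corner: 0


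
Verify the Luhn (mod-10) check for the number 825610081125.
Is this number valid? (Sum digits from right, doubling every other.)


Luhn sum = 38
38 mod 10 = 8

Invalid (Luhn sum mod 10 = 8)


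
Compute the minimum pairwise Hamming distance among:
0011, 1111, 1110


Comparing all pairs, minimum distance: 1
Can detect 0 errors, correct 0 errors

1


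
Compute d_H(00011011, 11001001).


XOR: 11010010
Count of 1s: 4

4


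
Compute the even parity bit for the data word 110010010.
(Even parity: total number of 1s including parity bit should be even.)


Number of 1s in data: 4
Parity bit: 0

0


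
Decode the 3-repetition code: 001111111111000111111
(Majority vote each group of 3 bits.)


Groups: 001, 111, 111, 111, 000, 111, 111
Majority votes: 0111011

0111011


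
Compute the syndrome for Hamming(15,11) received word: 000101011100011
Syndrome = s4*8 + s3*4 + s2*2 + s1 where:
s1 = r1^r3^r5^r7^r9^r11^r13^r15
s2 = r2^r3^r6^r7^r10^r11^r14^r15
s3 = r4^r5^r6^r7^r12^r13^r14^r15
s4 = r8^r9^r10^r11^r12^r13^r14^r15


s1=0, s2=0, s3=0, s4=1

Syndrome = 8 (error at position 8)


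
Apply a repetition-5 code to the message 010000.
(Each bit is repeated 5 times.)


Each bit -> 5 copies

000001111100000000000000000000


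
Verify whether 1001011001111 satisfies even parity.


Number of 1s: 8

Yes, parity is correct (8 ones)


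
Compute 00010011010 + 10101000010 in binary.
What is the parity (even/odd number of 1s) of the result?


00010011010 = 154
10101000010 = 1346
Sum = 1500 = 10111011100
1s count = 7

odd parity (7 ones in 10111011100)


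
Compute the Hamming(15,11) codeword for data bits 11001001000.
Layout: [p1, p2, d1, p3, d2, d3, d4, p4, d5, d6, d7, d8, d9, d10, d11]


Parity bits: p1=1, p2=1, p3=0, p4=0

111010001001000


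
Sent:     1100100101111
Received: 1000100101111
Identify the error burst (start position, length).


XOR: 0100000000000

Burst at position 1, length 1


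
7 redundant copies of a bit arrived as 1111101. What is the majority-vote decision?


Ones: 6 out of 7
Threshold: 4

1 (6/7 voted 1)


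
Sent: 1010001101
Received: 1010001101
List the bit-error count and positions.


XOR: 0000000000

0 errors (received matches sent)


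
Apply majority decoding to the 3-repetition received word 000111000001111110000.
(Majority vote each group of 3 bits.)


Groups: 000, 111, 000, 001, 111, 110, 000
Majority votes: 0100110

0100110


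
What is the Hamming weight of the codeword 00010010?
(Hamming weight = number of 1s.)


Counting 1s in 00010010

2


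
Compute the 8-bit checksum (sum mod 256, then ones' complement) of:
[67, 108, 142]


Sum = 317 mod 256 = 61
Complement = 194

194


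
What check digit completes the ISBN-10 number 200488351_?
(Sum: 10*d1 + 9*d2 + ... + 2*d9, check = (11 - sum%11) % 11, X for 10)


Weighted sum: 165
165 mod 11 = 0

Check digit: 0


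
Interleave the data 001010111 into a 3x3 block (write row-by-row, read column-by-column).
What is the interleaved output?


Matrix:
  001
  010
  111
Read columns: 001011101

001011101


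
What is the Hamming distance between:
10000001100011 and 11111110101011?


XOR: 01111111001000
Count of 1s: 8

8


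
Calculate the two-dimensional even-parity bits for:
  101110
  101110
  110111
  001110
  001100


Row parities: 00110
Column parities: 110101

Row P: 00110, Col P: 110101, Corner: 0


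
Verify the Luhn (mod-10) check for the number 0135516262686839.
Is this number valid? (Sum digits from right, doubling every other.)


Luhn sum = 61
61 mod 10 = 1

Invalid (Luhn sum mod 10 = 1)


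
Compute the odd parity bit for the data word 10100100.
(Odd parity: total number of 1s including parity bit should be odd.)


Number of 1s in data: 3
Parity bit: 0

0


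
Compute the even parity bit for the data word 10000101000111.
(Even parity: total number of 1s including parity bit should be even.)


Number of 1s in data: 6
Parity bit: 0

0


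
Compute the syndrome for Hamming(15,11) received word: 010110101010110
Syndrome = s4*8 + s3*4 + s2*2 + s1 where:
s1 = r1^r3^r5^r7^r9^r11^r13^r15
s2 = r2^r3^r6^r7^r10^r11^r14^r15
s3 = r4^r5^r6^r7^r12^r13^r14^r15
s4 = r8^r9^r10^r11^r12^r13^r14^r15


s1=1, s2=0, s3=1, s4=0

Syndrome = 5 (error at position 5)


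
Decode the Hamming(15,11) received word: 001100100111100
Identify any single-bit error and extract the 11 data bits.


Syndrome = 0: no error detected

Data: 10010111100 (no errors)


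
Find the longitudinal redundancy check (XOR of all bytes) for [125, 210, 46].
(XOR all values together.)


XOR chain: 125 ^ 210 ^ 46 = 129

129


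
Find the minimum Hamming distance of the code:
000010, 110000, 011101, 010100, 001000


Comparing all pairs, minimum distance: 2
Can detect 1 errors, correct 0 errors

2


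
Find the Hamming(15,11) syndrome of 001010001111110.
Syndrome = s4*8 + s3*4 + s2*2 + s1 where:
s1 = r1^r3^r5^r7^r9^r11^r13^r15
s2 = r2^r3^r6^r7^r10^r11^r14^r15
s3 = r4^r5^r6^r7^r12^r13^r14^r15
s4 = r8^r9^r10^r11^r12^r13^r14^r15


s1=1, s2=0, s3=0, s4=0

Syndrome = 1 (error at position 1)


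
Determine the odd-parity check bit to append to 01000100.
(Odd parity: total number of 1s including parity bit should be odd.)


Number of 1s in data: 2
Parity bit: 1

1


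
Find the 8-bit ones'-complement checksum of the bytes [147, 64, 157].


Sum = 368 mod 256 = 112
Complement = 143

143


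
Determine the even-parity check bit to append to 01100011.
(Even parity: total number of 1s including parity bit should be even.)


Number of 1s in data: 4
Parity bit: 0

0


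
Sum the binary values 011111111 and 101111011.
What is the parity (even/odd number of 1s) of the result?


011111111 = 255
101111011 = 379
Sum = 634 = 1001111010
1s count = 6

even parity (6 ones in 1001111010)


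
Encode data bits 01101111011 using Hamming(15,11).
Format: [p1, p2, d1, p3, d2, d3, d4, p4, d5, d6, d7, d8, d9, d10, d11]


Parity bits: p1=0, p2=1, p3=1, p4=0

010111001111011


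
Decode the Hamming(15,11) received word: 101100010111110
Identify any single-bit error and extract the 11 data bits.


Syndrome = 0: no error detected

Data: 10000111110 (no errors)


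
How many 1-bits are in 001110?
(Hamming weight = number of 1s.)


Counting 1s in 001110

3


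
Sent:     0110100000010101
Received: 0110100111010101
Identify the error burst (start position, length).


XOR: 0000000111000000

Burst at position 7, length 3


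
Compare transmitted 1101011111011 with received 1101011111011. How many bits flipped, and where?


XOR: 0000000000000

0 errors (received matches sent)


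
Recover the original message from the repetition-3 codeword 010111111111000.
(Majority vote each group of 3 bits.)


Groups: 010, 111, 111, 111, 000
Majority votes: 01110

01110


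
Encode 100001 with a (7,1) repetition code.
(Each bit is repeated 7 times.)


Each bit -> 7 copies

111111100000000000000000000000000001111111


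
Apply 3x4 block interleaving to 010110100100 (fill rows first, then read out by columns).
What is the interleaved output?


Matrix:
  0101
  1010
  0100
Read columns: 010101010100

010101010100


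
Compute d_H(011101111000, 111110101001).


XOR: 100011010001
Count of 1s: 5

5


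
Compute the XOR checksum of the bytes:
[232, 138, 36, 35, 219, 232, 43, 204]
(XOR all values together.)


XOR chain: 232 ^ 138 ^ 36 ^ 35 ^ 219 ^ 232 ^ 43 ^ 204 = 177

177


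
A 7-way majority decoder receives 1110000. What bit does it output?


Ones: 3 out of 7
Threshold: 4

0 (3/7 voted 1)


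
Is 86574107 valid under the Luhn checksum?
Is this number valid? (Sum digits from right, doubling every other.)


Luhn sum = 37
37 mod 10 = 7

Invalid (Luhn sum mod 10 = 7)


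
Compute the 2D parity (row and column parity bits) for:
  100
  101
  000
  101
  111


Row parities: 10001
Column parities: 011

Row P: 10001, Col P: 011, Corner: 0


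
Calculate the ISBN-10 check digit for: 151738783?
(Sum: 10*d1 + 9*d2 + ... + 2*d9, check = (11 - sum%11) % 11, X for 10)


Weighted sum: 228
228 mod 11 = 8

Check digit: 3


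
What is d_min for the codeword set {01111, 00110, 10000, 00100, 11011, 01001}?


Comparing all pairs, minimum distance: 1
Can detect 0 errors, correct 0 errors

1


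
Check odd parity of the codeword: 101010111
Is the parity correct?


Number of 1s: 6

No, parity error (6 ones)


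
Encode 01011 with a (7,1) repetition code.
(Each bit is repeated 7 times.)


Each bit -> 7 copies

00000001111111000000011111111111111


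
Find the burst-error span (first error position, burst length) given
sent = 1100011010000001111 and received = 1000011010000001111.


XOR: 0100000000000000000

Burst at position 1, length 1


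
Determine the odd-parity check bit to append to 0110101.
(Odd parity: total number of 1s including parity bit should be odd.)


Number of 1s in data: 4
Parity bit: 1

1


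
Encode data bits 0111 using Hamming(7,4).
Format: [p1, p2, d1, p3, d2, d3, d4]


Parity bits: p1=0, p2=0, p3=1

0001111


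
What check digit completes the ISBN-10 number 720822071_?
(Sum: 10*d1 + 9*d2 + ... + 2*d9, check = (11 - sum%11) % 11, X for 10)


Weighted sum: 189
189 mod 11 = 2

Check digit: 9


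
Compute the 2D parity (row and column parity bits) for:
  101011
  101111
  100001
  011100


Row parities: 0101
Column parities: 111001

Row P: 0101, Col P: 111001, Corner: 0


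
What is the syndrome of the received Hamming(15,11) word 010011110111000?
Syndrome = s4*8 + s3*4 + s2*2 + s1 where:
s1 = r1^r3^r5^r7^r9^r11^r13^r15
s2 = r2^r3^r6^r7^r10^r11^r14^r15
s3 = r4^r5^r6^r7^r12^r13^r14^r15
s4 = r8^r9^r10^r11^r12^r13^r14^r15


s1=1, s2=1, s3=0, s4=0

Syndrome = 3 (error at position 3)


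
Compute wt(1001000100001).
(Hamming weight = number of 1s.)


Counting 1s in 1001000100001

4


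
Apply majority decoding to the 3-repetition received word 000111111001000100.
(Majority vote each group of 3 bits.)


Groups: 000, 111, 111, 001, 000, 100
Majority votes: 011000

011000


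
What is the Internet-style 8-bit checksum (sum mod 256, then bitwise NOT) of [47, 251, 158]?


Sum = 456 mod 256 = 200
Complement = 55

55


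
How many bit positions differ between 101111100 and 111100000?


XOR: 010011100
Count of 1s: 4

4


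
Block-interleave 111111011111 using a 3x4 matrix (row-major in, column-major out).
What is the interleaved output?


Matrix:
  1111
  1101
  1111
Read columns: 111111101111

111111101111


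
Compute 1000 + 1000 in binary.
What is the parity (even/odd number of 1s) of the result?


1000 = 8
1000 = 8
Sum = 16 = 10000
1s count = 1

odd parity (1 ones in 10000)


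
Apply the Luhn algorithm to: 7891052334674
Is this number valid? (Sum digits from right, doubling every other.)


Luhn sum = 60
60 mod 10 = 0

Valid (Luhn sum mod 10 = 0)


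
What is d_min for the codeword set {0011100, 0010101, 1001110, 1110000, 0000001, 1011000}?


Comparing all pairs, minimum distance: 2
Can detect 1 errors, correct 0 errors

2


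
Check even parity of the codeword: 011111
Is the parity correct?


Number of 1s: 5

No, parity error (5 ones)


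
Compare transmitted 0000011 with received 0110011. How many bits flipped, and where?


XOR: 0110000

2 error(s) at position(s): 1, 2


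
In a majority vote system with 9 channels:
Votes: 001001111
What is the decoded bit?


Ones: 5 out of 9
Threshold: 5

1 (5/9 voted 1)


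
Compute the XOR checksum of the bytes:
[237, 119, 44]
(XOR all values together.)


XOR chain: 237 ^ 119 ^ 44 = 182

182


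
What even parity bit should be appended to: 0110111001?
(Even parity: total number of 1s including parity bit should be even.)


Number of 1s in data: 6
Parity bit: 0

0


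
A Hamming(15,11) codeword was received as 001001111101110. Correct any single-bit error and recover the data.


Syndrome = 6: error at position 6

Data: 10011101110 (corrected bit 6)


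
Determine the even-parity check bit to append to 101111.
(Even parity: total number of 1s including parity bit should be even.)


Number of 1s in data: 5
Parity bit: 1

1


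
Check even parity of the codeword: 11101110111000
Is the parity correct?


Number of 1s: 9

No, parity error (9 ones)


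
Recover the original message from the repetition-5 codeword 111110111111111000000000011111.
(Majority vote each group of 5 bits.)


Groups: 11111, 01111, 11111, 00000, 00000, 11111
Majority votes: 111001

111001


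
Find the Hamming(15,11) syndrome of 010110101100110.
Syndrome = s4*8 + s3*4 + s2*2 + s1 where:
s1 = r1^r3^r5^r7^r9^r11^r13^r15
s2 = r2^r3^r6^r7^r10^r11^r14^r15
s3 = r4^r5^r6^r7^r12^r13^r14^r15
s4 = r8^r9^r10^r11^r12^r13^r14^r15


s1=0, s2=0, s3=1, s4=0

Syndrome = 4 (error at position 4)


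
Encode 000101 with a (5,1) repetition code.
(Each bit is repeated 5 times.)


Each bit -> 5 copies

000000000000000111110000011111


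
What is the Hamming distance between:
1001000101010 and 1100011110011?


XOR: 0101011011001
Count of 1s: 7

7


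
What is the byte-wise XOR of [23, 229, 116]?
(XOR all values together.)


XOR chain: 23 ^ 229 ^ 116 = 134

134


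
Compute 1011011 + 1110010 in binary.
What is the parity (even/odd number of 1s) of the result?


1011011 = 91
1110010 = 114
Sum = 205 = 11001101
1s count = 5

odd parity (5 ones in 11001101)


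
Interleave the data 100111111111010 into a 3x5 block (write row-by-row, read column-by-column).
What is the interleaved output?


Matrix:
  10011
  11111
  11010
Read columns: 111011010111110

111011010111110


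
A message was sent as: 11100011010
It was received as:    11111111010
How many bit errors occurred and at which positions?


XOR: 00011100000

3 error(s) at position(s): 3, 4, 5


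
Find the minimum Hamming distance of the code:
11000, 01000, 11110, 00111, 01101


Comparing all pairs, minimum distance: 1
Can detect 0 errors, correct 0 errors

1


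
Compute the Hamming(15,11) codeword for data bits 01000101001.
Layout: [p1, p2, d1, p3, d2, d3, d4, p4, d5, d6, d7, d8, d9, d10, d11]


Parity bits: p1=0, p2=0, p3=1, p4=1

000110010101001


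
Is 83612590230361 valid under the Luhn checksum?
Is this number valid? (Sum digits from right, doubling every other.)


Luhn sum = 46
46 mod 10 = 6

Invalid (Luhn sum mod 10 = 6)


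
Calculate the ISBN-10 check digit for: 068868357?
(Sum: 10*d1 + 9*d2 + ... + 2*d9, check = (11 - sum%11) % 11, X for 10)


Weighted sum: 291
291 mod 11 = 5

Check digit: 6


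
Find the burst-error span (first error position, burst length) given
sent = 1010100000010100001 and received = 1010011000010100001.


XOR: 0000111000000000000

Burst at position 4, length 3


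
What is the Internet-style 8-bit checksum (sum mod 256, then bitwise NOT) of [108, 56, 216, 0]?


Sum = 380 mod 256 = 124
Complement = 131

131


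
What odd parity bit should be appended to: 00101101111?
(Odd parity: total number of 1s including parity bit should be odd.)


Number of 1s in data: 7
Parity bit: 0

0


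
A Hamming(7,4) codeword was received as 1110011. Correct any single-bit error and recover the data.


Syndrome = 1: error at position 1

Data: 1011 (corrected bit 1)


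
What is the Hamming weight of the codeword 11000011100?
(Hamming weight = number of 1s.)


Counting 1s in 11000011100

5


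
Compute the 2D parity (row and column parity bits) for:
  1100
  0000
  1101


Row parities: 001
Column parities: 0001

Row P: 001, Col P: 0001, Corner: 1


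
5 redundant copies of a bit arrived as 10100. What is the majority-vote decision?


Ones: 2 out of 5
Threshold: 3

0 (2/5 voted 1)


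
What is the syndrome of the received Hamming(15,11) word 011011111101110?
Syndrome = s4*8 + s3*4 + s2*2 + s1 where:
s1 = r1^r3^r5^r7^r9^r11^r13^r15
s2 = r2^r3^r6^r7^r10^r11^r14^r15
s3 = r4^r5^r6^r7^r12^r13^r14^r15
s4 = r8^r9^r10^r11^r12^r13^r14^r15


s1=1, s2=0, s3=0, s4=0

Syndrome = 1 (error at position 1)


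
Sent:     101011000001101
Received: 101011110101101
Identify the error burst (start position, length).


XOR: 000000110100000

Burst at position 6, length 4


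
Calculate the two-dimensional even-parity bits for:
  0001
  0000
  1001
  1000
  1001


Row parities: 10010
Column parities: 1001

Row P: 10010, Col P: 1001, Corner: 0


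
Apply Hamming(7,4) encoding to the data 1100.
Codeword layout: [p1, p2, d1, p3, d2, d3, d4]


Parity bits: p1=0, p2=1, p3=1

0111100


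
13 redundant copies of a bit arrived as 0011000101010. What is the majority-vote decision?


Ones: 5 out of 13
Threshold: 7

0 (5/13 voted 1)


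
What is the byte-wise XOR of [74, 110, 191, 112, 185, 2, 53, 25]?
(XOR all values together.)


XOR chain: 74 ^ 110 ^ 191 ^ 112 ^ 185 ^ 2 ^ 53 ^ 25 = 124

124


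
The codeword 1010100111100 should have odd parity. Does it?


Number of 1s: 7

Yes, parity is correct (7 ones)


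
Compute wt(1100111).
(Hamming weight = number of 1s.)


Counting 1s in 1100111

5


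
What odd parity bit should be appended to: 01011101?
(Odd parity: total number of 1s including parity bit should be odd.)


Number of 1s in data: 5
Parity bit: 0

0


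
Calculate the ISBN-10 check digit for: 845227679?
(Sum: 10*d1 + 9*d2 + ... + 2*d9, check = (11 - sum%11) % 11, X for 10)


Weighted sum: 280
280 mod 11 = 5

Check digit: 6


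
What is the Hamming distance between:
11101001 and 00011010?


XOR: 11110011
Count of 1s: 6

6


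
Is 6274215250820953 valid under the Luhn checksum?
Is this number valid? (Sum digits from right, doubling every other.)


Luhn sum = 45
45 mod 10 = 5

Invalid (Luhn sum mod 10 = 5)


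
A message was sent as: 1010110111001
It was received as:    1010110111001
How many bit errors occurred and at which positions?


XOR: 0000000000000

0 errors (received matches sent)


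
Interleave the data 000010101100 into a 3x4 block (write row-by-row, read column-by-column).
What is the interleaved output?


Matrix:
  0000
  1010
  1100
Read columns: 011001010000

011001010000


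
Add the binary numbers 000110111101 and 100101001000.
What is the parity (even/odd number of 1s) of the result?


000110111101 = 445
100101001000 = 2376
Sum = 2821 = 101100000101
1s count = 5

odd parity (5 ones in 101100000101)


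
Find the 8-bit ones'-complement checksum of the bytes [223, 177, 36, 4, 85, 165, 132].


Sum = 822 mod 256 = 54
Complement = 201

201


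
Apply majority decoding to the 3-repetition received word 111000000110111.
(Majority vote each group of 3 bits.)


Groups: 111, 000, 000, 110, 111
Majority votes: 10011

10011


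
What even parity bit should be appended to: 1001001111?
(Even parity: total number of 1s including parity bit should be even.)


Number of 1s in data: 6
Parity bit: 0

0


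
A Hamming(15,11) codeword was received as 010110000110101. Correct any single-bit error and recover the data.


Syndrome = 0: no error detected

Data: 01000110101 (no errors)


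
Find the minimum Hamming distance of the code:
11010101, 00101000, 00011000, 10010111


Comparing all pairs, minimum distance: 2
Can detect 1 errors, correct 0 errors

2


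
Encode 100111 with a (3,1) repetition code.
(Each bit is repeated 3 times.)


Each bit -> 3 copies

111000000111111111


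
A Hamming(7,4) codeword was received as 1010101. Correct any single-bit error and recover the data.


Syndrome = 0: no error detected

Data: 1101 (no errors)


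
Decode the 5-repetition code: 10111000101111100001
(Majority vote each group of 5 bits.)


Groups: 10111, 00010, 11111, 00001
Majority votes: 1010

1010


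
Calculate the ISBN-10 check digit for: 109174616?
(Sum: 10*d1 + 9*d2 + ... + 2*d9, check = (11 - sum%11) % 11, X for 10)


Weighted sum: 190
190 mod 11 = 3

Check digit: 8


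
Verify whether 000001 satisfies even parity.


Number of 1s: 1

No, parity error (1 ones)


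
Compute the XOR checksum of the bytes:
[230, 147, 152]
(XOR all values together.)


XOR chain: 230 ^ 147 ^ 152 = 237

237


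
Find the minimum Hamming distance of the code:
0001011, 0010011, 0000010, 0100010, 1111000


Comparing all pairs, minimum distance: 1
Can detect 0 errors, correct 0 errors

1


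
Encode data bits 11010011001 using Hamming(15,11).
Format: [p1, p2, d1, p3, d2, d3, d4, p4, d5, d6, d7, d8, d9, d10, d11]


Parity bits: p1=1, p2=0, p3=0, p4=1

101010110011001


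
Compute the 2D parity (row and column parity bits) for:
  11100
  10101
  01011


Row parities: 111
Column parities: 00010

Row P: 111, Col P: 00010, Corner: 1


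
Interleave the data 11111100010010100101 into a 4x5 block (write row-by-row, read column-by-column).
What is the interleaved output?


Matrix:
  11111
  10001
  00101
  00101
Read columns: 11001000101110001111

11001000101110001111


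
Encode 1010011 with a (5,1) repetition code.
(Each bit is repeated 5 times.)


Each bit -> 5 copies

11111000001111100000000001111111111


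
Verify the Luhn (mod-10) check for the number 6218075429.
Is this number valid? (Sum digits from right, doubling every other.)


Luhn sum = 40
40 mod 10 = 0

Valid (Luhn sum mod 10 = 0)


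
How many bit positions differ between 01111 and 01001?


XOR: 00110
Count of 1s: 2

2


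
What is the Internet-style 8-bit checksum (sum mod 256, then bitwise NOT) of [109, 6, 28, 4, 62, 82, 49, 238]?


Sum = 578 mod 256 = 66
Complement = 189

189


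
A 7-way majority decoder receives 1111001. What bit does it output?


Ones: 5 out of 7
Threshold: 4

1 (5/7 voted 1)


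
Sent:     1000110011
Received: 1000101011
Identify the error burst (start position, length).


XOR: 0000011000

Burst at position 5, length 2


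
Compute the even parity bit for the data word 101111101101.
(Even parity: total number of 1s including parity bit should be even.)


Number of 1s in data: 9
Parity bit: 1

1


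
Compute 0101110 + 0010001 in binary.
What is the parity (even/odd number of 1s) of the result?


0101110 = 46
0010001 = 17
Sum = 63 = 111111
1s count = 6

even parity (6 ones in 111111)


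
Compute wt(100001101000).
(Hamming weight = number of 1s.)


Counting 1s in 100001101000

4


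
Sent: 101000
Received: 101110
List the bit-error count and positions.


XOR: 000110

2 error(s) at position(s): 3, 4


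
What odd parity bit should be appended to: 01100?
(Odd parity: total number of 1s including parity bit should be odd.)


Number of 1s in data: 2
Parity bit: 1

1


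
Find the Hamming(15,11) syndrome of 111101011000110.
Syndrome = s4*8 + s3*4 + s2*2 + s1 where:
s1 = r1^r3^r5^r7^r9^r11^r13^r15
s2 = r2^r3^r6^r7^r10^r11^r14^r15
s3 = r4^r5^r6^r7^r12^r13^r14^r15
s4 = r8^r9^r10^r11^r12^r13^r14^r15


s1=0, s2=0, s3=0, s4=0

Syndrome = 0 (no error)


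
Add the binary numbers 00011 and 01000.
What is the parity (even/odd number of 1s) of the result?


00011 = 3
01000 = 8
Sum = 11 = 1011
1s count = 3

odd parity (3 ones in 1011)


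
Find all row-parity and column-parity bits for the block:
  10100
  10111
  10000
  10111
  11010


Row parities: 00101
Column parities: 11110

Row P: 00101, Col P: 11110, Corner: 0


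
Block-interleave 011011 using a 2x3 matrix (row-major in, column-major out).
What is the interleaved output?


Matrix:
  011
  011
Read columns: 001111

001111


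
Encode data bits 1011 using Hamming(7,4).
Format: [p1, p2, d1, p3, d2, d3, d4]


Parity bits: p1=0, p2=1, p3=0

0110011


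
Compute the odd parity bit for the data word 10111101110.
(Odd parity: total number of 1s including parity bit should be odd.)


Number of 1s in data: 8
Parity bit: 1

1


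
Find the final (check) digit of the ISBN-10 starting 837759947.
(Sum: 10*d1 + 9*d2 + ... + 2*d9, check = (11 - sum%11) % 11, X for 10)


Weighted sum: 349
349 mod 11 = 8

Check digit: 3


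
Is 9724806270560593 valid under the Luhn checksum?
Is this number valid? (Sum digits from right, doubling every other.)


Luhn sum = 65
65 mod 10 = 5

Invalid (Luhn sum mod 10 = 5)


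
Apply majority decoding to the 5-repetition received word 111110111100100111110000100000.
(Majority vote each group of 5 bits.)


Groups: 11111, 01111, 00100, 11111, 00001, 00000
Majority votes: 110100

110100


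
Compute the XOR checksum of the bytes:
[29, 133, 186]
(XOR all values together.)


XOR chain: 29 ^ 133 ^ 186 = 34

34


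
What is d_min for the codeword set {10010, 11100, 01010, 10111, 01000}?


Comparing all pairs, minimum distance: 1
Can detect 0 errors, correct 0 errors

1


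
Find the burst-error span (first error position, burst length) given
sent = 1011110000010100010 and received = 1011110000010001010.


XOR: 0000000000000101000

Burst at position 13, length 3


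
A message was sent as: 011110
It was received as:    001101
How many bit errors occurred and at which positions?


XOR: 010011

3 error(s) at position(s): 1, 4, 5


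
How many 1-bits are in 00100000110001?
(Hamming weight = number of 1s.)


Counting 1s in 00100000110001

4


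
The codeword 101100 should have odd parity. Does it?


Number of 1s: 3

Yes, parity is correct (3 ones)


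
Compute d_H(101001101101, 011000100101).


XOR: 110001001000
Count of 1s: 4

4


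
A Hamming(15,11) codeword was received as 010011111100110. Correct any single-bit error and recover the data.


Syndrome = 14: error at position 14

Data: 01111100100 (corrected bit 14)


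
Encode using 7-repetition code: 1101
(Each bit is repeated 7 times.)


Each bit -> 7 copies

1111111111111100000001111111


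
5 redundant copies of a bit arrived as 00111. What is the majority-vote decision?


Ones: 3 out of 5
Threshold: 3

1 (3/5 voted 1)


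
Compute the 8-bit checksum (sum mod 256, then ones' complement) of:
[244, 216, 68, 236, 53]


Sum = 817 mod 256 = 49
Complement = 206

206


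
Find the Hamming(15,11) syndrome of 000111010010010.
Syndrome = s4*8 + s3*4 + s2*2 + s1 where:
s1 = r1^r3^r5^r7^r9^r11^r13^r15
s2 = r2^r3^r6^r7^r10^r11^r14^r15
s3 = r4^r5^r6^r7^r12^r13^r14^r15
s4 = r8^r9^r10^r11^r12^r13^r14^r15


s1=0, s2=1, s3=0, s4=1

Syndrome = 10 (error at position 10)


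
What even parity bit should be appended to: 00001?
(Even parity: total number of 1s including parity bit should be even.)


Number of 1s in data: 1
Parity bit: 1

1


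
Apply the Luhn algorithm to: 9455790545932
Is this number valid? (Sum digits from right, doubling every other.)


Luhn sum = 62
62 mod 10 = 2

Invalid (Luhn sum mod 10 = 2)


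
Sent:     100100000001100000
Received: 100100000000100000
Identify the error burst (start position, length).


XOR: 000000000001000000

Burst at position 11, length 1


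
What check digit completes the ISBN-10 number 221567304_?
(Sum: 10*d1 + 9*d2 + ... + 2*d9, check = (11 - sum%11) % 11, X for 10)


Weighted sum: 172
172 mod 11 = 7

Check digit: 4


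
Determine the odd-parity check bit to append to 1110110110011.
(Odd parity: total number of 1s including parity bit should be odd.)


Number of 1s in data: 9
Parity bit: 0

0


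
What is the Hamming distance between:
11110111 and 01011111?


XOR: 10101000
Count of 1s: 3

3


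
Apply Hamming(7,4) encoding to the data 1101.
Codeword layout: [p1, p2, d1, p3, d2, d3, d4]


Parity bits: p1=1, p2=0, p3=0

1010101


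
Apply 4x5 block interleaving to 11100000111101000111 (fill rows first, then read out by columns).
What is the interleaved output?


Matrix:
  11100
  00011
  11010
  00111
Read columns: 10101010100101110101

10101010100101110101


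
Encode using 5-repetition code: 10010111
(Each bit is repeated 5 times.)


Each bit -> 5 copies

1111100000000001111100000111111111111111


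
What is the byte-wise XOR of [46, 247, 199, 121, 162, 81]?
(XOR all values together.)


XOR chain: 46 ^ 247 ^ 199 ^ 121 ^ 162 ^ 81 = 148

148


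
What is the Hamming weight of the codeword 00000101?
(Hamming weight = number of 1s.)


Counting 1s in 00000101

2


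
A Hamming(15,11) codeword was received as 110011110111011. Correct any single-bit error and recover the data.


Syndrome = 3: error at position 3

Data: 11110111011 (corrected bit 3)


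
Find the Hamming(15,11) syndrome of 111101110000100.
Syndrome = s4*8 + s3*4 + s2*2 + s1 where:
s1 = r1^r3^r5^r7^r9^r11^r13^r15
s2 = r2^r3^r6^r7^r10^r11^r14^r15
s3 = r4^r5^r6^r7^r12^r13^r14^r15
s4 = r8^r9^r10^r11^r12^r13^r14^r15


s1=0, s2=0, s3=0, s4=0

Syndrome = 0 (no error)


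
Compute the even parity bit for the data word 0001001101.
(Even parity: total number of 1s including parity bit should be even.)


Number of 1s in data: 4
Parity bit: 0

0


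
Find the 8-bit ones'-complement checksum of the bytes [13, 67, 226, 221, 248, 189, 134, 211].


Sum = 1309 mod 256 = 29
Complement = 226

226


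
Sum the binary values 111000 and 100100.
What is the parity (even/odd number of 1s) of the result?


111000 = 56
100100 = 36
Sum = 92 = 1011100
1s count = 4

even parity (4 ones in 1011100)


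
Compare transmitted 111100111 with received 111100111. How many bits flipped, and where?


XOR: 000000000

0 errors (received matches sent)


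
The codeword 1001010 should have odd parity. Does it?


Number of 1s: 3

Yes, parity is correct (3 ones)


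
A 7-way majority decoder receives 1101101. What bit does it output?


Ones: 5 out of 7
Threshold: 4

1 (5/7 voted 1)


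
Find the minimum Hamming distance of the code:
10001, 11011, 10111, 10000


Comparing all pairs, minimum distance: 1
Can detect 0 errors, correct 0 errors

1


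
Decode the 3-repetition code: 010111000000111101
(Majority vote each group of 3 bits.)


Groups: 010, 111, 000, 000, 111, 101
Majority votes: 010011

010011


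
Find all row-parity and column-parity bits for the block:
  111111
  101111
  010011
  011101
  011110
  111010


Row parities: 011000
Column parities: 111010

Row P: 011000, Col P: 111010, Corner: 0


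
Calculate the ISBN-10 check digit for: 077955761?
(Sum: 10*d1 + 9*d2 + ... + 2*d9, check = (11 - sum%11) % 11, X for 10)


Weighted sum: 285
285 mod 11 = 10

Check digit: 1


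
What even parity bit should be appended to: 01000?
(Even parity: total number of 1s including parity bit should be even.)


Number of 1s in data: 1
Parity bit: 1

1


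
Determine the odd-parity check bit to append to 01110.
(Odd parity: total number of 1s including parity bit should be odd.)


Number of 1s in data: 3
Parity bit: 0

0


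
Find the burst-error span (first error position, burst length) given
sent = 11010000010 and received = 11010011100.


XOR: 00000011110

Burst at position 6, length 4


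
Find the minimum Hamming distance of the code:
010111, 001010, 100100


Comparing all pairs, minimum distance: 4
Can detect 3 errors, correct 1 errors

4


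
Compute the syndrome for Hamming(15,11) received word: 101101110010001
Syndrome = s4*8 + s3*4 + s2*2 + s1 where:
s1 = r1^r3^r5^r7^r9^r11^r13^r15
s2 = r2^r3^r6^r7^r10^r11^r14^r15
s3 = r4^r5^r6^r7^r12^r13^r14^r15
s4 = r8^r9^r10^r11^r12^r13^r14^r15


s1=1, s2=1, s3=0, s4=1

Syndrome = 11 (error at position 11)


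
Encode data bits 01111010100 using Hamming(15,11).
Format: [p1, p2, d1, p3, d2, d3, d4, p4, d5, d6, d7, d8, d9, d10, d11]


Parity bits: p1=1, p2=1, p3=0, p4=1

110011111010100


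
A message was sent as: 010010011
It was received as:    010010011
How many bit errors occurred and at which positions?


XOR: 000000000

0 errors (received matches sent)


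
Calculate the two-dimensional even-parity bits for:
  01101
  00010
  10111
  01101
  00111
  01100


Row parities: 110110
Column parities: 11110

Row P: 110110, Col P: 11110, Corner: 0


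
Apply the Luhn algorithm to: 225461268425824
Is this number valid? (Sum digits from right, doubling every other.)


Luhn sum = 67
67 mod 10 = 7

Invalid (Luhn sum mod 10 = 7)


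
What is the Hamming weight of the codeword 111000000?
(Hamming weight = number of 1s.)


Counting 1s in 111000000

3


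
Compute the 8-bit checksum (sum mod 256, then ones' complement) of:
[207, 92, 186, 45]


Sum = 530 mod 256 = 18
Complement = 237

237


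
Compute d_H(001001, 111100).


XOR: 110101
Count of 1s: 4

4


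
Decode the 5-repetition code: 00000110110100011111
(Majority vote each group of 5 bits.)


Groups: 00000, 11011, 01000, 11111
Majority votes: 0101

0101


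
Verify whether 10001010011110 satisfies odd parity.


Number of 1s: 7

Yes, parity is correct (7 ones)


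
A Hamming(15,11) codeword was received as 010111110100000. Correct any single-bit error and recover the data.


Syndrome = 0: no error detected

Data: 01110100000 (no errors)


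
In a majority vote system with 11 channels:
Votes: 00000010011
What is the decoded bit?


Ones: 3 out of 11
Threshold: 6

0 (3/11 voted 1)


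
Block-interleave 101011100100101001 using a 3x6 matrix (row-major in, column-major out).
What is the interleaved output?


Matrix:
  101011
  100100
  101001
Read columns: 111000101010100101

111000101010100101


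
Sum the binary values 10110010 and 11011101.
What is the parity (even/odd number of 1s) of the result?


10110010 = 178
11011101 = 221
Sum = 399 = 110001111
1s count = 6

even parity (6 ones in 110001111)


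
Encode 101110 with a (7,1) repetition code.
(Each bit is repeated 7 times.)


Each bit -> 7 copies

111111100000001111111111111111111110000000


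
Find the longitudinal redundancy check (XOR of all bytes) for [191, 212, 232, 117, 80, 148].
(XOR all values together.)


XOR chain: 191 ^ 212 ^ 232 ^ 117 ^ 80 ^ 148 = 50

50


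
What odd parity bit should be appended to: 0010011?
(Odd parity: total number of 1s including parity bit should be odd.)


Number of 1s in data: 3
Parity bit: 0

0


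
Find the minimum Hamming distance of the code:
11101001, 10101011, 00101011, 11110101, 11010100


Comparing all pairs, minimum distance: 1
Can detect 0 errors, correct 0 errors

1


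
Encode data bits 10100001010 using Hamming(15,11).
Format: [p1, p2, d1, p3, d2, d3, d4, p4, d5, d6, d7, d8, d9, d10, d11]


Parity bits: p1=1, p2=1, p3=1, p4=0

111101000001010


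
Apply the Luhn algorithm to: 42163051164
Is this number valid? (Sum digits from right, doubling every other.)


Luhn sum = 30
30 mod 10 = 0

Valid (Luhn sum mod 10 = 0)


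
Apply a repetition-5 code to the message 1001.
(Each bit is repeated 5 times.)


Each bit -> 5 copies

11111000000000011111


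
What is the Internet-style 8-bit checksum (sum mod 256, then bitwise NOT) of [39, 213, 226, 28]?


Sum = 506 mod 256 = 250
Complement = 5

5


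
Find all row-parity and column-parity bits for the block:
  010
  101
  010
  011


Row parities: 1010
Column parities: 110

Row P: 1010, Col P: 110, Corner: 0


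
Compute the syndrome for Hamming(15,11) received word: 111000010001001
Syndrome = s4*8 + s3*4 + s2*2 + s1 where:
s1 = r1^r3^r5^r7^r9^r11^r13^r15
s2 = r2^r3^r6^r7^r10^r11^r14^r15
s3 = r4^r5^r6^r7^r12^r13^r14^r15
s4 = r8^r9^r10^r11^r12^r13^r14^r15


s1=1, s2=1, s3=0, s4=1

Syndrome = 11 (error at position 11)


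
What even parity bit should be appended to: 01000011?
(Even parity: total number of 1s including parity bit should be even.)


Number of 1s in data: 3
Parity bit: 1

1


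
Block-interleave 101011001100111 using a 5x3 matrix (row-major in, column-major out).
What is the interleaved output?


Matrix:
  101
  011
  001
  100
  111
Read columns: 100110100111101

100110100111101


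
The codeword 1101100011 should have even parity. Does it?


Number of 1s: 6

Yes, parity is correct (6 ones)


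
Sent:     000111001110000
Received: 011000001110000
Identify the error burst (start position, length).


XOR: 011111000000000

Burst at position 1, length 5


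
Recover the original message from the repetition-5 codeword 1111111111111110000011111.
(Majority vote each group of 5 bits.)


Groups: 11111, 11111, 11111, 00000, 11111
Majority votes: 11101

11101


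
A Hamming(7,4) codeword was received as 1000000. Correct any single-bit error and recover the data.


Syndrome = 1: error at position 1

Data: 0000 (corrected bit 1)


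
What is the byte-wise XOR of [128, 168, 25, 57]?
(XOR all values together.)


XOR chain: 128 ^ 168 ^ 25 ^ 57 = 8

8


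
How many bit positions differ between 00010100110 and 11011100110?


XOR: 11001000000
Count of 1s: 3

3


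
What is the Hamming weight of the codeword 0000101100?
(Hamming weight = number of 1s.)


Counting 1s in 0000101100

3


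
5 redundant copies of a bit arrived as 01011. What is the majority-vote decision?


Ones: 3 out of 5
Threshold: 3

1 (3/5 voted 1)


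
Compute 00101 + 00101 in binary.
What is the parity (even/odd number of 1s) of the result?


00101 = 5
00101 = 5
Sum = 10 = 1010
1s count = 2

even parity (2 ones in 1010)


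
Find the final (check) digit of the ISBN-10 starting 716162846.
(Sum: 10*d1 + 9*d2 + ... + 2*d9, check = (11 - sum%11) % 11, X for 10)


Weighted sum: 236
236 mod 11 = 5

Check digit: 6


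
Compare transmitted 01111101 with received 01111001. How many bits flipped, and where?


XOR: 00000100

1 error(s) at position(s): 5
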